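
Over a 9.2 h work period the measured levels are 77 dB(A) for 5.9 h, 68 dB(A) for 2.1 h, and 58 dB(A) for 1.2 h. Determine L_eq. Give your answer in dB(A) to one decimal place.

75.3 dB(A)

L_eq = 10·log₁₀[(1/T)·Σ tᵢ·10^(Lᵢ/10)] with T = 9.2 h.
Σ tᵢ·10^(Lᵢ/10) = 5.9·10^(77/10) + 2.1·10^(68/10) + 1.2·10^(58/10) = 3.097e+08.
L_eq = 10·log₁₀(3.097e+08/9.2) = 75.27 dB(A).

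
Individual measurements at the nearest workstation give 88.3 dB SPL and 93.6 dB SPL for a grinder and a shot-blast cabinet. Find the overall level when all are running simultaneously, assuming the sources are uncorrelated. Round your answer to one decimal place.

Incoherent sources combine by intensity addition: L_total = 10·log₁₀(Σ 10^(L_i/10)).
Σ 10^(L/10) = 10^(88.3/10) + 10^(93.6/10) = 2.967e+09.
L_total = 10·log₁₀(2.967e+09) = 94.72 dB SPL.

94.7 dB SPL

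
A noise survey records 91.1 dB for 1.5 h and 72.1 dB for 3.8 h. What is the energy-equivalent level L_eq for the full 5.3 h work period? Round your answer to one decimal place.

85.8 dB

The energy average is taken in the linear domain: L_eq = 10·log₁₀[(Σ tᵢ·10^(Lᵢ/10))/T], T = 5.3 h.
Σ tᵢ·10^(Lᵢ/10) = 1.5·10^(91.1/10) + 3.8·10^(72.1/10) = 1.994e+09.
L_eq = 10·log₁₀(1.994e+09/5.3) = 85.75 dB.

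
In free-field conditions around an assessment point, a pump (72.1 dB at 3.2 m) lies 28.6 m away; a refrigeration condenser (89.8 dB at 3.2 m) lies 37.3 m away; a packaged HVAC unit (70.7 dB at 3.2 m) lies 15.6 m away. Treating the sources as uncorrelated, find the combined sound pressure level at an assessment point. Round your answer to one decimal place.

68.9 dB

Apply inverse-square spreading to bring every level to the receiver, then sum 10^(L/10).
pump: 72.1 − 20·log₁₀(28.6/3.2) = 72.1 − 19.02 = 53.08 dB.
refrigeration condenser: 89.8 − 20·log₁₀(37.3/3.2) = 89.8 − 21.33 = 68.47 dB.
packaged HVAC unit: 70.7 − 20·log₁₀(15.6/3.2) = 70.7 − 13.76 = 56.94 dB.
Σ 10^(L/10) = 7.726e+06 → L_total = 10·log₁₀(7.726e+06) = 68.88 dB.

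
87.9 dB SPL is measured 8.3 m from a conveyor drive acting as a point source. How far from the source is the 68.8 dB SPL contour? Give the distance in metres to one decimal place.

For a point source L₁ − L₂ = 20·log₁₀(r₂/r₁), so r₂ = r₁·10^((L₁−L₂)/20).
r₂ = 8.3·10^((87.9−68.8)/20) = 8.3·10^(19.1/20) = 74.83 m.

74.8 m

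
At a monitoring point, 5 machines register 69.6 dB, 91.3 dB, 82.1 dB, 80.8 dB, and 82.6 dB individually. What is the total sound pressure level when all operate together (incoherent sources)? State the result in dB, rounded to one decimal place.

Incoherent sources combine by intensity addition: L_total = 10·log₁₀(Σ 10^(L_i/10)).
Σ 10^(L/10) = 10^(69.6/10) + 10^(91.3/10) + 10^(82.1/10) + 10^(80.8/10) + 10^(82.6/10) = 1.822e+09.
L_total = 10·log₁₀(1.822e+09) = 92.61 dB.

92.6 dB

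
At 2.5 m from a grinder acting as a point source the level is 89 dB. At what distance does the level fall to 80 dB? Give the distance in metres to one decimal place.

For a point source L₁ − L₂ = 20·log₁₀(r₂/r₁), so r₂ = r₁·10^((L₁−L₂)/20).
r₂ = 2.5·10^((89−80)/20) = 2.5·10^(9.0/20) = 7.05 m.

7.0 m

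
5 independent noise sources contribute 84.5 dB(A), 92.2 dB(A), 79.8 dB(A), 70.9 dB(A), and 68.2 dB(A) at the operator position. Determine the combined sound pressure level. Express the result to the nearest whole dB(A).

For uncorrelated sources the intensities add, so convert each level to linear form, sum, and take 10·log₁₀ of the total.
Σ 10^(L/10) = 10^(84.5/10) + 10^(92.2/10) + 10^(79.8/10) + 10^(70.9/10) + 10^(68.2/10) = 2.056e+09.
L_total = 10·log₁₀(2.056e+09) = 93.13 dB(A).

93 dB(A)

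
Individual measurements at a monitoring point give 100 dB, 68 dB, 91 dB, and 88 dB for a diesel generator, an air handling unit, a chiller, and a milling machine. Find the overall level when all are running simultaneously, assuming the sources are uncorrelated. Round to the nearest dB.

For uncorrelated sources the intensities add, so convert each level to linear form, sum, and take 10·log₁₀ of the total.
Σ 10^(L/10) = 10^(100/10) + 10^(68/10) + 10^(91/10) + 10^(88/10) = 1.190e+10.
L_total = 10·log₁₀(1.190e+10) = 100.75 dB.

101 dB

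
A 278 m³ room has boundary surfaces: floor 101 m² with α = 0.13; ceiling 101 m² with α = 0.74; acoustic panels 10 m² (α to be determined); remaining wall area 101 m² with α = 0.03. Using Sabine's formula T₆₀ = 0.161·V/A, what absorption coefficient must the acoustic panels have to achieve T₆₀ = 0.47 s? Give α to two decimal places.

From T₆₀ = 0.161·V/A, the target T₆₀ = 0.47 s needs A = 0.161·278/0.47 = 95.23 m².
Absorption from the other surfaces = 101·0.13 + 101·0.74 + 101·0.03 = 90.90 m², so the acoustic panels must supply 4.33 m² over 10 m².
α = 4.33/10 = 0.433.

0.43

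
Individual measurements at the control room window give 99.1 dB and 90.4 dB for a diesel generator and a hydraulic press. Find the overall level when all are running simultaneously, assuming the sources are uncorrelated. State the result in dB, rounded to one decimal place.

99.6 dB

Incoherent sources combine by intensity addition: L_total = 10·log₁₀(Σ 10^(L_i/10)).
Σ 10^(L/10) = 10^(99.1/10) + 10^(90.4/10) = 9.225e+09.
L_total = 10·log₁₀(9.225e+09) = 99.65 dB.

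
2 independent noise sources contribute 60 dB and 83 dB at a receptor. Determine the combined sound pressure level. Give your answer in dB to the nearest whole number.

For uncorrelated sources the intensities add, so convert each level to linear form, sum, and take 10·log₁₀ of the total.
Σ 10^(L/10) = 10^(60/10) + 10^(83/10) = 2.005e+08.
L_total = 10·log₁₀(2.005e+08) = 83.02 dB.

83 dB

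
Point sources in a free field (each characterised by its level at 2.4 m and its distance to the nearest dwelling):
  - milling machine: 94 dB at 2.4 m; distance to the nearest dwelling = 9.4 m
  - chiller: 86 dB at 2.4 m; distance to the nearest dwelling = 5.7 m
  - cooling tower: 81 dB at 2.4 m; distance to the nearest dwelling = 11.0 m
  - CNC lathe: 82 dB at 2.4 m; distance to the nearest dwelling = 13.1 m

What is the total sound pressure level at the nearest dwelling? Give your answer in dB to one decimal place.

83.9 dB

Apply inverse-square spreading to bring every level to the receiver, then sum 10^(L/10).
milling machine: 94 − 20·log₁₀(9.4/2.4) = 94 − 11.86 = 82.14 dB.
chiller: 86 − 20·log₁₀(5.7/2.4) = 86 − 7.51 = 78.49 dB.
cooling tower: 81 − 20·log₁₀(11.0/2.4) = 81 − 13.22 = 67.78 dB.
CNC lathe: 82 − 20·log₁₀(13.1/2.4) = 82 − 14.74 = 67.26 dB.
Σ 10^(L/10) = 2.456e+08 → L_total = 10·log₁₀(2.456e+08) = 83.90 dB.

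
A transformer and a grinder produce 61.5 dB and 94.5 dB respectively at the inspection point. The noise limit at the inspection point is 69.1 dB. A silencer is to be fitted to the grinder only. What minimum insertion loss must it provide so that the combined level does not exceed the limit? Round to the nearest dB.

26 dB

The untreated sources together contribute 10^(61.5/10) = 1.413e+06, i.e. 61.50 dB.
To meet 69.1 dB overall, the treated grinder may contribute at most 10^(69.1/10) − 1.413e+06 = 6.716e+06, i.e. 68.27 dB.
So the grinder must be reduced from 94.5 to 68.27 dB: IL = 26.23 dB.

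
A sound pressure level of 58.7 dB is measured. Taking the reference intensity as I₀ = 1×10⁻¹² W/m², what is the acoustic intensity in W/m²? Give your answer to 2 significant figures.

I = I₀·10^(L/10) = 10⁻¹² × 10^(58.7/10) = 10^(-6.130).

7.4e-07 W/m²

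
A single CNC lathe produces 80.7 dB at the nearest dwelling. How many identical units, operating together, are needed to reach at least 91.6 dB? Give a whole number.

13

N identical sources give L₁ + 10·log₁₀ N, so require 10·log₁₀ N ≥ 91.6 − 80.7 = 10.9 dB.
N ≥ 10^(10.9/10) = 12.303, so N = 13.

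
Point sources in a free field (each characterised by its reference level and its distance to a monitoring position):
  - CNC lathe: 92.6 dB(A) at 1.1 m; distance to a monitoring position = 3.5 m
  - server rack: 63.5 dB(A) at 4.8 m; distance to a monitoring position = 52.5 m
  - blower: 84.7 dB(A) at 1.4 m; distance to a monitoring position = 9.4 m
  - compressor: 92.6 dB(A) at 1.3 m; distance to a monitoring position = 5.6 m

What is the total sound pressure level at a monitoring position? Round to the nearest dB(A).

Apply inverse-square spreading to bring every level to the receiver, then sum 10^(L/10).
CNC lathe: 92.6 − 20·log₁₀(3.5/1.1) = 92.6 − 10.05 = 82.55 dB(A).
server rack: 63.5 − 20·log₁₀(52.5/4.8) = 63.5 − 20.78 = 42.72 dB(A).
blower: 84.7 − 20·log₁₀(9.4/1.4) = 84.7 − 16.54 = 68.16 dB(A).
compressor: 92.6 − 20·log₁₀(5.6/1.3) = 92.6 − 12.68 = 79.92 dB(A).
Σ 10^(L/10) = 2.844e+08 → L_total = 10·log₁₀(2.844e+08) = 84.54 dB(A).

85 dB(A)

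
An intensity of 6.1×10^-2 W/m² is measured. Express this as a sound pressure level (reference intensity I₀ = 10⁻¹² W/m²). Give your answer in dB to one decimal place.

107.9 dB

Dividing by I₀ shifts the exponent by 12: I/I₀ = 6.1×10^10.
L = 10·(0.7853 + 10) = 107.85 dB.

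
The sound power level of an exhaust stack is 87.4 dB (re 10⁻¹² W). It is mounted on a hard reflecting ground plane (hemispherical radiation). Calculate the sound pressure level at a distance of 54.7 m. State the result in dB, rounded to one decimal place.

The power spreads over a hemisphere of area 2π·r², so L_p = L_w − 10·log₁₀(2π·r²).
2π·r² = 1.88e+04 m², 10·log₁₀ of that is 42.742 dB.
L_p = 87.4 − 42.742 = 44.66 dB.

44.7 dB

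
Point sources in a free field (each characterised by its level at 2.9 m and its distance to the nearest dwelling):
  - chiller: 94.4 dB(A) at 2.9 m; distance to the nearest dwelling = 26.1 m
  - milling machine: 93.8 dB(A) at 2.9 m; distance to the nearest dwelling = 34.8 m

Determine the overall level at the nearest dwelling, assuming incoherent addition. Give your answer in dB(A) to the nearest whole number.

First find each source's level at the receiver (point-source: −20·log₁₀(r/r_ref)), then combine on an intensity basis.
chiller: 94.4 − 20·log₁₀(26.1/2.9) = 94.4 − 19.08 = 75.32 dB(A).
milling machine: 93.8 − 20·log₁₀(34.8/2.9) = 93.8 − 21.58 = 72.22 dB(A).
Σ 10^(L/10) = 5.066e+07 → L_total = 10·log₁₀(5.066e+07) = 77.05 dB(A).

77 dB(A)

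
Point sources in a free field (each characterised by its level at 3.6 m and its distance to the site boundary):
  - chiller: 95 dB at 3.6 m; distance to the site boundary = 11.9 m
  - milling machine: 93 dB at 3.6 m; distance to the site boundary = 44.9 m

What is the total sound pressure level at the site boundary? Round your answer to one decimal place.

84.8 dB

First find each source's level at the receiver (point-source: −20·log₁₀(r/r_ref)), then combine on an intensity basis.
chiller: 95 − 20·log₁₀(11.9/3.6) = 95 − 10.38 = 84.62 dB.
milling machine: 93 − 20·log₁₀(44.9/3.6) = 93 − 21.92 = 71.08 dB.
Σ 10^(L/10) = 3.022e+08 → L_total = 10·log₁₀(3.022e+08) = 84.80 dB.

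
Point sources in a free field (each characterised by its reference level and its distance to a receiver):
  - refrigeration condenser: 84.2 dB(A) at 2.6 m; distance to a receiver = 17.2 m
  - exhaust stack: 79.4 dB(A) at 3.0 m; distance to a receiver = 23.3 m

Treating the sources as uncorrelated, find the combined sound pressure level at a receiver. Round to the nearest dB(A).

69 dB(A)

First find each source's level at the receiver (point-source: −20·log₁₀(r/r_ref)), then combine on an intensity basis.
refrigeration condenser: 84.2 − 20·log₁₀(17.2/2.6) = 84.2 − 16.41 = 67.79 dB(A).
exhaust stack: 79.4 − 20·log₁₀(23.3/3.0) = 79.4 − 17.80 = 61.60 dB(A).
Σ 10^(L/10) = 7.454e+06 → L_total = 10·log₁₀(7.454e+06) = 68.72 dB(A).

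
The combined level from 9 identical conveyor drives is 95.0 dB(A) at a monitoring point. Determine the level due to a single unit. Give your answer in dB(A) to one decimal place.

9 equal contributions raise the level by 10·log₁₀ 9 = 9.542 dB, so each unit alone gives 95.0 − 9.542.

85.5 dB(A)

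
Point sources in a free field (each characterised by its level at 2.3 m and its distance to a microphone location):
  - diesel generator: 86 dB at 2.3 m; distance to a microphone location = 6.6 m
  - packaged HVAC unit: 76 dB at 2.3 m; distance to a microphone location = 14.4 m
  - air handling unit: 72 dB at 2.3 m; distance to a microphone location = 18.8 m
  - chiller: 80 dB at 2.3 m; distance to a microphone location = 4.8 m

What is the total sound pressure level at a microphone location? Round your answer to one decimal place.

Apply inverse-square spreading to bring every level to the receiver, then sum 10^(L/10).
diesel generator: 86 − 20·log₁₀(6.6/2.3) = 86 − 9.16 = 76.84 dB.
packaged HVAC unit: 76 − 20·log₁₀(14.4/2.3) = 76 − 15.93 = 60.07 dB.
air handling unit: 72 − 20·log₁₀(18.8/2.3) = 72 − 18.25 = 53.75 dB.
chiller: 80 − 20·log₁₀(4.8/2.3) = 80 − 6.39 = 73.61 dB.
Σ 10^(L/10) = 7.256e+07 → L_total = 10·log₁₀(7.256e+07) = 78.61 dB.

78.6 dB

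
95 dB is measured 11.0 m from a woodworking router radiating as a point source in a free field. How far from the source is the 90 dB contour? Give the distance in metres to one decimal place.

19.6 m

The 5.0 dB drop corresponds to a distance ratio of 10^(5.0/20) for a point source.
r₂ = 11.0·10^((95−90)/20) = 11.0·10^(5.0/20) = 19.56 m.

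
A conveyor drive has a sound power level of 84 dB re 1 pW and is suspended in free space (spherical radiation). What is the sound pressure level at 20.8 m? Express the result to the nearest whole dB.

47 dB

The power spreads over a sphere of area 4π·r², so L_p = L_w − 10·log₁₀(4π·r²).
4π·r² = 5437 m², 10·log₁₀ of that is 37.353 dB.
L_p = 84 − 37.353 = 46.65 dB.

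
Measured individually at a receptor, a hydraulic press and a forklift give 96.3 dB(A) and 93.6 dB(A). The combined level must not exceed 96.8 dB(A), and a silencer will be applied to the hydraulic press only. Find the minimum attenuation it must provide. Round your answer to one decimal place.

Everything except the hydraulic press sums to 10^(93.6/10) = 2.291e+09 in linear terms, 93.60 dB(A).
To meet 96.8 dB(A) overall, the treated hydraulic press may contribute at most 10^(96.8/10) − 2.291e+09 = 2.495e+09, i.e. 93.97 dB(A).
So the hydraulic press must be reduced from 96.3 to 93.97 dB(A): IL = 2.33 dB.

2.3 dB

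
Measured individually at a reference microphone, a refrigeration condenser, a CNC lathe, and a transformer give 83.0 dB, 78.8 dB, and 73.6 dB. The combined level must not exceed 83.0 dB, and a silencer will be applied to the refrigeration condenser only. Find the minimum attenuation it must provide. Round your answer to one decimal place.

3.0 dB

The untreated sources together contribute 10^(78.8/10) + 10^(73.6/10) = 9.877e+07, i.e. 79.95 dB.
To meet 83.0 dB overall, the treated refrigeration condenser may contribute at most 10^(83.0/10) − 9.877e+07 = 1.008e+08, i.e. 80.03 dB.
Required insertion loss = 83.0 − 80.03 = 2.97 dB.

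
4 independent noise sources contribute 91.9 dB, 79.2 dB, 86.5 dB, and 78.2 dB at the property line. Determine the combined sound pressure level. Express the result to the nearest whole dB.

For uncorrelated sources the intensities add, so convert each level to linear form, sum, and take 10·log₁₀ of the total.
Σ 10^(L/10) = 10^(91.9/10) + 10^(79.2/10) + 10^(86.5/10) + 10^(78.2/10) = 2.145e+09.
L_total = 10·log₁₀(2.145e+09) = 93.31 dB.

93 dB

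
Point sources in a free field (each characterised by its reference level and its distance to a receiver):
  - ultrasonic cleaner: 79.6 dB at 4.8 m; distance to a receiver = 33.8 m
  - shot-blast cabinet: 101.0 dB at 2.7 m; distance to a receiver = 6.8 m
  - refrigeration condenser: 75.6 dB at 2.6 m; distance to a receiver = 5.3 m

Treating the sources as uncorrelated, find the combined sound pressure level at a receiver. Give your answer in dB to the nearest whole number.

First find each source's level at the receiver (point-source: −20·log₁₀(r/r_ref)), then combine on an intensity basis.
ultrasonic cleaner: 79.6 − 20·log₁₀(33.8/4.8) = 79.6 − 16.95 = 62.65 dB.
shot-blast cabinet: 101.0 − 20·log₁₀(6.8/2.7) = 101.0 − 8.02 = 92.98 dB.
refrigeration condenser: 75.6 − 20·log₁₀(5.3/2.6) = 75.6 − 6.19 = 69.41 dB.
Σ 10^(L/10) = 1.995e+09 → L_total = 10·log₁₀(1.995e+09) = 93.00 dB.

93 dB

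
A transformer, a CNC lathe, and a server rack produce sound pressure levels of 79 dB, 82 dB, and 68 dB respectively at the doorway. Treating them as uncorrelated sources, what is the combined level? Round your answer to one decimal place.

For uncorrelated sources the intensities add, so convert each level to linear form, sum, and take 10·log₁₀ of the total.
Σ 10^(L/10) = 10^(79/10) + 10^(82/10) + 10^(68/10) = 2.442e+08.
L_total = 10·log₁₀(2.442e+08) = 83.88 dB.

83.9 dB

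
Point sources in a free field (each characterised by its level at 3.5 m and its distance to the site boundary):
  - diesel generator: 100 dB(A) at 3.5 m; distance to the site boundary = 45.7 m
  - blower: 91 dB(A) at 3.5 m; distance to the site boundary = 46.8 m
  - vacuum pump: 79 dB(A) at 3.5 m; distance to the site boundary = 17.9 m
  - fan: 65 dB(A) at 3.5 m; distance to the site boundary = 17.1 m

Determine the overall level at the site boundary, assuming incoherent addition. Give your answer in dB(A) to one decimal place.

Apply inverse-square spreading to bring every level to the receiver, then sum 10^(L/10).
diesel generator: 100 − 20·log₁₀(45.7/3.5) = 100 − 22.32 = 77.68 dB(A).
blower: 91 − 20·log₁₀(46.8/3.5) = 91 − 22.52 = 68.48 dB(A).
vacuum pump: 79 − 20·log₁₀(17.9/3.5) = 79 − 14.18 = 64.82 dB(A).
fan: 65 − 20·log₁₀(17.1/3.5) = 65 − 13.78 = 51.22 dB(A).
Σ 10^(L/10) = 6.887e+07 → L_total = 10·log₁₀(6.887e+07) = 78.38 dB(A).

78.4 dB(A)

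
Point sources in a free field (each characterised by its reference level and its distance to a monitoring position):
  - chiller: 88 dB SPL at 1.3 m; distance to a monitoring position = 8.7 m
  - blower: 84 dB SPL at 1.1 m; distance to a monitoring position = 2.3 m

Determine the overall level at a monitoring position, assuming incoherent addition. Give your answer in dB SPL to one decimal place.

78.5 dB SPL

Apply inverse-square spreading to bring every level to the receiver, then sum 10^(L/10).
chiller: 88 − 20·log₁₀(8.7/1.3) = 88 − 16.51 = 71.49 dB SPL.
blower: 84 − 20·log₁₀(2.3/1.1) = 84 − 6.41 = 77.59 dB SPL.
Σ 10^(L/10) = 7.154e+07 → L_total = 10·log₁₀(7.154e+07) = 78.55 dB SPL.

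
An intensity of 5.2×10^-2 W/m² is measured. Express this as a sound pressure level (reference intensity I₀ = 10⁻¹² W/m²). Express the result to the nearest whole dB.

Dividing by I₀ shifts the exponent by 12: I/I₀ = 5.2×10^10.
L = 10·(0.7160 + 10) = 107.16 dB.

107 dB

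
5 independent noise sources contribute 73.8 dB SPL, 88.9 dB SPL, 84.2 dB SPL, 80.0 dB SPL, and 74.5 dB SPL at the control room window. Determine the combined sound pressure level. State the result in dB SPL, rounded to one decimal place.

90.8 dB SPL

For uncorrelated sources the intensities add, so convert each level to linear form, sum, and take 10·log₁₀ of the total.
Σ 10^(L/10) = 10^(73.8/10) + 10^(88.9/10) + 10^(84.2/10) + 10^(80.0/10) + 10^(74.5/10) = 1.191e+09.
L_total = 10·log₁₀(1.191e+09) = 90.76 dB SPL.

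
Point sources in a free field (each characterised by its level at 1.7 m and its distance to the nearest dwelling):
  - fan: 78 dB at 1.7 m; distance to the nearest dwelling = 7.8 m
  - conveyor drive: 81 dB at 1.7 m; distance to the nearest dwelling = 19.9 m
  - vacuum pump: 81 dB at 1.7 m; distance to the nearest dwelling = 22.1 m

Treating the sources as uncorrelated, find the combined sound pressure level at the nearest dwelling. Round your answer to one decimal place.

66.7 dB

Propagate each source to the receiver with L = L_ref − 20·log₁₀(r/r_ref), then add intensities.
fan: 78 − 20·log₁₀(7.8/1.7) = 78 − 13.23 = 64.77 dB.
conveyor drive: 81 − 20·log₁₀(19.9/1.7) = 81 − 21.37 = 59.63 dB.
vacuum pump: 81 − 20·log₁₀(22.1/1.7) = 81 − 22.28 = 58.72 dB.
Σ 10^(L/10) = 4.661e+06 → L_total = 10·log₁₀(4.661e+06) = 66.68 dB.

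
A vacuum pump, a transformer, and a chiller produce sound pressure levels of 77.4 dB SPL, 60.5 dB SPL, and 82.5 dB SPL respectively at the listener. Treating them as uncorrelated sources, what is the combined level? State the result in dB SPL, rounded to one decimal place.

For uncorrelated sources the intensities add, so convert each level to linear form, sum, and take 10·log₁₀ of the total.
Σ 10^(L/10) = 10^(77.4/10) + 10^(60.5/10) + 10^(82.5/10) = 2.339e+08.
L_total = 10·log₁₀(2.339e+08) = 83.69 dB SPL.

83.7 dB SPL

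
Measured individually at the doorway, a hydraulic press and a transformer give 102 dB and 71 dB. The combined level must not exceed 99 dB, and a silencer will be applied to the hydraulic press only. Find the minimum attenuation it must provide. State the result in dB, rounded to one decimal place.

Everything except the hydraulic press sums to 10^(71/10) = 1.259e+07 in linear terms, 71.00 dB.
The limit corresponds to 10^(99/10) = 7.943e+09; subtracting the fixed part leaves 7.931e+09 for the hydraulic press, i.e. 98.99 dB.
So the hydraulic press must be reduced from 102 to 98.99 dB: IL = 3.01 dB.

3.0 dB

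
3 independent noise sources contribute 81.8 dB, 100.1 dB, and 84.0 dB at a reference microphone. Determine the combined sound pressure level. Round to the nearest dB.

100 dB

Incoherent sources combine by intensity addition: L_total = 10·log₁₀(Σ 10^(L_i/10)).
Σ 10^(L/10) = 10^(81.8/10) + 10^(100.1/10) + 10^(84.0/10) = 1.064e+10.
L_total = 10·log₁₀(1.064e+10) = 100.27 dB.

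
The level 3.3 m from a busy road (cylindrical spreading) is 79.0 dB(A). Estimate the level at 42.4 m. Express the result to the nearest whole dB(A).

68 dB(A)

Line-source attenuation: ΔL = 10·log₁₀(r₂/r₁) = 10·log₁₀(42.4/3.3) = 11.089 dB.
L₂ = 79.0 − 10·log₁₀(42.4/3.3) = 79.0 − 11.089 = 67.91 dB(A).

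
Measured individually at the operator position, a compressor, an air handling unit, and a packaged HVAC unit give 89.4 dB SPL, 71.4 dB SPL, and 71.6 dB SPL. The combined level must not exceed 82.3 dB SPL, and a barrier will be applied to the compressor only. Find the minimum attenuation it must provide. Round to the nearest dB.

8 dB

Fixed contribution from the other sources: Σ 10^(L/10) = 10^(71.4/10) + 10^(71.6/10) = 2.826e+07 (74.51 dB SPL).
To meet 82.3 dB SPL overall, the treated compressor may contribute at most 10^(82.3/10) − 2.826e+07 = 1.416e+08, i.e. 81.51 dB SPL.
So the compressor must be reduced from 89.4 to 81.51 dB SPL: IL = 7.89 dB.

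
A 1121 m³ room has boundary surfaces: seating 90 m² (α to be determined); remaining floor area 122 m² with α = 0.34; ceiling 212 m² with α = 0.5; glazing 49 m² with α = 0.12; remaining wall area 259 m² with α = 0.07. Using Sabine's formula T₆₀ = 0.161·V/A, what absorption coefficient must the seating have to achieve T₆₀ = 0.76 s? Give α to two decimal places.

0.73

A = 0.161·V/T₆₀ = 0.161·1121/0.76 = 237.47 m² sabins.
Absorption from the other surfaces = 122·0.34 + 212·0.5 + 49·0.12 + 259·0.07 = 171.49 m², so the seating must supply 65.98 m² over 90 m².
α = 65.98/90 = 0.733.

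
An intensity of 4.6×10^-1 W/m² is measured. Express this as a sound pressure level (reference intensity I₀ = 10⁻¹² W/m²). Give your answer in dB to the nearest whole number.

117 dB

L = 10·log₁₀(I/I₀) = 10·log₁₀(4.6×10^-1/10⁻¹²) = 10·log₁₀(4.6×10^11).
L = 10·(0.6628 + 11) = 116.63 dB.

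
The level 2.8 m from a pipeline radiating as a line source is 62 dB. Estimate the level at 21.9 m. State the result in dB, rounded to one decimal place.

53.1 dB

Cylindrical spreading from a line source gives a 10·log₁₀(r₂/r₁) drop.
L₂ = 62 − 10·log₁₀(21.9/2.8) = 62 − 8.933 = 53.07 dB.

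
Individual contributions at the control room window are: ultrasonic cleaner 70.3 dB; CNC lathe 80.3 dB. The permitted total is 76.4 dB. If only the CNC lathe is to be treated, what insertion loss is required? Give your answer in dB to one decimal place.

Fixed contribution from the other source: Σ 10^(L/10) = 10^(70.3/10) = 1.072e+07 (70.30 dB).
To meet 76.4 dB overall, the treated CNC lathe may contribute at most 10^(76.4/10) − 1.072e+07 = 3.294e+07, i.e. 75.18 dB.
So the CNC lathe must be reduced from 80.3 to 75.18 dB: IL = 5.12 dB.

5.1 dB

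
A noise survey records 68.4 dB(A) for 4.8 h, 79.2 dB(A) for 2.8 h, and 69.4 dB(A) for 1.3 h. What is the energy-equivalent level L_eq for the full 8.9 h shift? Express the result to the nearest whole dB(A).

75 dB(A)

L_eq = 10·log₁₀[(1/T)·Σ tᵢ·10^(Lᵢ/10)] with T = 8.9 h.
Σ tᵢ·10^(Lᵢ/10) = 4.8·10^(68.4/10) + 2.8·10^(79.2/10) + 1.3·10^(69.4/10) = 2.774e+08.
L_eq = 10·log₁₀(2.774e+08/8.9) = 74.94 dB(A).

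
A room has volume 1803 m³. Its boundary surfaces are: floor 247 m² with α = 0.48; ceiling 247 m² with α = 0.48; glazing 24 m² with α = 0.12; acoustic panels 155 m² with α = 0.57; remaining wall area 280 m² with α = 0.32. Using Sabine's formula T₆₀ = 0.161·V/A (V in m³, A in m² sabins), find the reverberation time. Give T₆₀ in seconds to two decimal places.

A = Σ Sᵢαᵢ = 247·0.48 + 247·0.48 + 24·0.12 + 155·0.57 + 280·0.32 = 417.95 m².
T₆₀ = 0.161·V/A = 0.161·1803/417.95 = 0.695 s.

0.69 s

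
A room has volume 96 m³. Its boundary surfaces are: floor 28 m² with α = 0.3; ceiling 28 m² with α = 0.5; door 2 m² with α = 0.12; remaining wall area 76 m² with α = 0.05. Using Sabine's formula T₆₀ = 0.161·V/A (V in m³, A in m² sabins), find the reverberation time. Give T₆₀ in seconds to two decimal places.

0.58 s

A = Σ Sᵢαᵢ = 28·0.3 + 28·0.5 + 2·0.12 + 76·0.05 = 26.44 m².
T₆₀ = 0.161·V/A = 0.161·96/26.44 = 0.585 s.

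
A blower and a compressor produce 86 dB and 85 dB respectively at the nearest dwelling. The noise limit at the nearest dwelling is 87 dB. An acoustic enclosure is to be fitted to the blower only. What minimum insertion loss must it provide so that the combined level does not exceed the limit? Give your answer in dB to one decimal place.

3.3 dB

Fixed contribution from the other source: Σ 10^(L/10) = 10^(85/10) = 3.162e+08 (85.00 dB).
The limit corresponds to 10^(87/10) = 5.012e+08; subtracting the fixed part leaves 1.850e+08 for the blower, i.e. 82.67 dB.
Required insertion loss = 86 − 82.67 = 3.33 dB.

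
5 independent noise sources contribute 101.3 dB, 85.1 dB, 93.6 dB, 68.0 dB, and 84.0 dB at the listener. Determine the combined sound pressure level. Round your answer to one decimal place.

102.1 dB

For uncorrelated sources the intensities add, so convert each level to linear form, sum, and take 10·log₁₀ of the total.
Σ 10^(L/10) = 10^(101.3/10) + 10^(85.1/10) + 10^(93.6/10) + 10^(68.0/10) + 10^(84.0/10) = 1.636e+10.
L_total = 10·log₁₀(1.636e+10) = 102.14 dB.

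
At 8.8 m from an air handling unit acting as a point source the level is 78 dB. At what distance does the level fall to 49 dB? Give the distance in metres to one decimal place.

The 29.0 dB drop corresponds to a distance ratio of 10^(29.0/20) for a point source.
r₂ = 8.8·10^((78−49)/20) = 8.8·10^(29.0/20) = 248.02 m.

248.0 m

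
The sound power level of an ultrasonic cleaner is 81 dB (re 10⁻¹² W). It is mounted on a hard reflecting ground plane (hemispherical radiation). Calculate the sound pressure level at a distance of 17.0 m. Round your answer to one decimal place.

48.4 dB

Free-field hemispherical radiation: L_p = L_w − 10·log₁₀(2π·r²), r = 17.0 m.
2π·r² = 1816 m², 10·log₁₀ of that is 32.591 dB.
L_p = 81 − 32.591 = 48.41 dB.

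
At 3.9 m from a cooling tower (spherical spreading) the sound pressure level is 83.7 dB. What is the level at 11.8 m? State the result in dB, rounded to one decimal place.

Spherical spreading from a point source gives a 20·log₁₀(r₂/r₁) drop.
L₂ = 83.7 − 20·log₁₀(11.8/3.9) = 83.7 − 9.616 = 74.08 dB.

74.1 dB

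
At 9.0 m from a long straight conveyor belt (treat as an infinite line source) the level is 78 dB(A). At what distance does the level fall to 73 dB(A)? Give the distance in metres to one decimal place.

28.5 m

The 5.0 dB drop corresponds to a distance ratio of 10^(5.0/10) for a line source.
r₂ = 9.0·10^((78−73)/10) = 9.0·10^(5.0/10) = 28.46 m.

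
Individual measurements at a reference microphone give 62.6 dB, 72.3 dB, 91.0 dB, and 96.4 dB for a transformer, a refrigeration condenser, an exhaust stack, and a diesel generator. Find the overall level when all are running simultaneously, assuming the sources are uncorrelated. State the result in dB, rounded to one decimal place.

For uncorrelated sources the intensities add, so convert each level to linear form, sum, and take 10·log₁₀ of the total.
Σ 10^(L/10) = 10^(62.6/10) + 10^(72.3/10) + 10^(91.0/10) + 10^(96.4/10) = 5.643e+09.
L_total = 10·log₁₀(5.643e+09) = 97.52 dB.

97.5 dB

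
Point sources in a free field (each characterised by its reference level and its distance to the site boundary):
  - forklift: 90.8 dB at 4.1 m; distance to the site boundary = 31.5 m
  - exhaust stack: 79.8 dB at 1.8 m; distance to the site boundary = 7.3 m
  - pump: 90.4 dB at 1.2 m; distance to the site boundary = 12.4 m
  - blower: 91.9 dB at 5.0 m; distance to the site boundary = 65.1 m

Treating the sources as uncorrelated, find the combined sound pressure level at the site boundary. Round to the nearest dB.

Apply inverse-square spreading to bring every level to the receiver, then sum 10^(L/10).
forklift: 90.8 − 20·log₁₀(31.5/4.1) = 90.8 − 17.71 = 73.09 dB.
exhaust stack: 79.8 − 20·log₁₀(7.3/1.8) = 79.8 − 12.16 = 67.64 dB.
pump: 90.4 − 20·log₁₀(12.4/1.2) = 90.4 − 20.28 = 70.12 dB.
blower: 91.9 − 20·log₁₀(65.1/5.0) = 91.9 − 22.29 = 69.61 dB.
Σ 10^(L/10) = 4.558e+07 → L_total = 10·log₁₀(4.558e+07) = 76.59 dB.

77 dB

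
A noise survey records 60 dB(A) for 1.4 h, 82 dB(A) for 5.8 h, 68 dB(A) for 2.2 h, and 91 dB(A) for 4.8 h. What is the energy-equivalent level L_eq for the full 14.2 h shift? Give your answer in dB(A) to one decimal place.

L_eq = 10·log₁₀[(1/T)·Σ tᵢ·10^(Lᵢ/10)] with T = 14.2 h.
Σ tᵢ·10^(Lᵢ/10) = 1.4·10^(60/10) + 5.8·10^(82/10) + 2.2·10^(68/10) + 4.8·10^(91/10) = 6.977e+09.
L_eq = 10·log₁₀(6.977e+09/14.2) = 86.91 dB(A).

86.9 dB(A)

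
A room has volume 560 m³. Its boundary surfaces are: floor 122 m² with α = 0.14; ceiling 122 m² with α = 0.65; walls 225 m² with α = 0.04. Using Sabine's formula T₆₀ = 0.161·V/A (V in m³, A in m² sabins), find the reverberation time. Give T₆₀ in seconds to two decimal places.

Total absorption A = 122·0.14 + 122·0.65 + 225·0.04 = 105.38 m² sabins.
T₆₀ = 0.161·V/A = 0.161·560/105.38 = 0.856 s.

0.86 s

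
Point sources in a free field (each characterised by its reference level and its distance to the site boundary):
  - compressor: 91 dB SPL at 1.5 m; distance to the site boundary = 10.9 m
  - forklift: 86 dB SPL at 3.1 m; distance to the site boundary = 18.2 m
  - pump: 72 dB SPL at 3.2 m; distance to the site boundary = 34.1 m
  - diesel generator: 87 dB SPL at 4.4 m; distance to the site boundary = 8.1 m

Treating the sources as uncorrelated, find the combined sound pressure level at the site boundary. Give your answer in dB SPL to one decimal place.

Propagate each source to the receiver with L = L_ref − 20·log₁₀(r/r_ref), then add intensities.
compressor: 91 − 20·log₁₀(10.9/1.5) = 91 − 17.23 = 73.77 dB SPL.
forklift: 86 − 20·log₁₀(18.2/3.1) = 86 − 15.37 = 70.63 dB SPL.
pump: 72 − 20·log₁₀(34.1/3.2) = 72 − 20.55 = 51.45 dB SPL.
diesel generator: 87 − 20·log₁₀(8.1/4.4) = 87 − 5.30 = 81.70 dB SPL.
Σ 10^(L/10) = 1.834e+08 → L_total = 10·log₁₀(1.834e+08) = 82.63 dB SPL.

82.6 dB SPL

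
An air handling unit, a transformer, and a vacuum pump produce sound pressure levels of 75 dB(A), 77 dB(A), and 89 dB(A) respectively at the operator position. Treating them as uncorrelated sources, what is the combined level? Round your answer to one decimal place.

Incoherent sources combine by intensity addition: L_total = 10·log₁₀(Σ 10^(L_i/10)).
Σ 10^(L/10) = 10^(75/10) + 10^(77/10) + 10^(89/10) = 8.761e+08.
L_total = 10·log₁₀(8.761e+08) = 89.43 dB(A).

89.4 dB(A)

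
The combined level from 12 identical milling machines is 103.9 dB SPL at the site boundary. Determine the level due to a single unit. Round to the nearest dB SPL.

For N identical incoherent sources L_total = L₁ + 10·log₁₀ N, so L₁ = 103.9 − 10·log₁₀(12) = 103.9 − 10.792.

93 dB SPL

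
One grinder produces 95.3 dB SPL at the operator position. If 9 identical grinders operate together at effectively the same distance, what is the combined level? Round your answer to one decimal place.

N identical incoherent sources raise the level by 10·log₁₀ N.
L_total = 95.3 + 10·log₁₀(9) = 95.3 + 9.542 = 104.84 dB SPL.

104.8 dB SPL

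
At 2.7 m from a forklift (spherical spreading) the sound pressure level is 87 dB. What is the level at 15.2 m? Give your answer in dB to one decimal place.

72.0 dB

Spherical spreading from a point source gives a 20·log₁₀(r₂/r₁) drop.
L₂ = 87 − 20·log₁₀(15.2/2.7) = 87 − 15.010 = 71.99 dB.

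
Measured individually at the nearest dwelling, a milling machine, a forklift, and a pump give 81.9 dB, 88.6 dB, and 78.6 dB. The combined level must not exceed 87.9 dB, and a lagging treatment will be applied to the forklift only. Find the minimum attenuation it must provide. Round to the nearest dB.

3 dB

Fixed contribution from the other sources: Σ 10^(L/10) = 10^(81.9/10) + 10^(78.6/10) = 2.273e+08 (83.57 dB).
To meet 87.9 dB overall, the treated forklift may contribute at most 10^(87.9/10) − 2.273e+08 = 3.893e+08, i.e. 85.90 dB.
Required insertion loss = 88.6 − 85.90 = 2.70 dB.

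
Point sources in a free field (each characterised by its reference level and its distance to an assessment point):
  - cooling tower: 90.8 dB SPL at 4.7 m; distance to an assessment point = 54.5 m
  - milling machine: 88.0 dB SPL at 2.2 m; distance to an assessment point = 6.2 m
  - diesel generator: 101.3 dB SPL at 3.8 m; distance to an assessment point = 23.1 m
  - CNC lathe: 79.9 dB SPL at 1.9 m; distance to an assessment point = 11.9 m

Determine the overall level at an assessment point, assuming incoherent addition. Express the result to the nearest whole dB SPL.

First find each source's level at the receiver (point-source: −20·log₁₀(r/r_ref)), then combine on an intensity basis.
cooling tower: 90.8 − 20·log₁₀(54.5/4.7) = 90.8 − 21.29 = 69.51 dB SPL.
milling machine: 88.0 − 20·log₁₀(6.2/2.2) = 88.0 − 9.00 = 79.00 dB SPL.
diesel generator: 101.3 − 20·log₁₀(23.1/3.8) = 101.3 − 15.68 = 85.62 dB SPL.
CNC lathe: 79.9 − 20·log₁₀(11.9/1.9) = 79.9 − 15.94 = 63.96 dB SPL.
Σ 10^(L/10) = 4.559e+08 → L_total = 10·log₁₀(4.559e+08) = 86.59 dB SPL.

87 dB SPL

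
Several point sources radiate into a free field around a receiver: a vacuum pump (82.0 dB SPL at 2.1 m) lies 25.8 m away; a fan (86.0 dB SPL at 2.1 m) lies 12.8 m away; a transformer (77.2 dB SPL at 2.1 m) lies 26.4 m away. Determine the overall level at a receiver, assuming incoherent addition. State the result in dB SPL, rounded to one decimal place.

70.8 dB SPL

Propagate each source to the receiver with L = L_ref − 20·log₁₀(r/r_ref), then add intensities.
vacuum pump: 82.0 − 20·log₁₀(25.8/2.1) = 82.0 − 21.79 = 60.21 dB SPL.
fan: 86.0 − 20·log₁₀(12.8/2.1) = 86.0 − 15.70 = 70.30 dB SPL.
transformer: 77.2 − 20·log₁₀(26.4/2.1) = 77.2 − 21.99 = 55.21 dB SPL.
Σ 10^(L/10) = 1.210e+07 → L_total = 10·log₁₀(1.210e+07) = 70.83 dB SPL.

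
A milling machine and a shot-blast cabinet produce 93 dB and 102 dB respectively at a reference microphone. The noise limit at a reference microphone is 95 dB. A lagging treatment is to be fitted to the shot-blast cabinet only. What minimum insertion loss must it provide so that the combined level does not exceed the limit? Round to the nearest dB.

11 dB

Everything except the shot-blast cabinet sums to 10^(93/10) = 1.995e+09 in linear terms, 93.00 dB.
To meet 95 dB overall, the treated shot-blast cabinet may contribute at most 10^(95/10) − 1.995e+09 = 1.167e+09, i.e. 90.67 dB.
So the shot-blast cabinet must be reduced from 102 to 90.67 dB: IL = 11.33 dB.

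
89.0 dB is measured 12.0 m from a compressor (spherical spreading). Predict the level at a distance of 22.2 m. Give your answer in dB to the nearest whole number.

84 dB

For a point source, L₂ = L₁ − 20·log₁₀(r₂/r₁).
L₂ = 89.0 − 20·log₁₀(22.2/12.0) = 89.0 − 5.343 = 83.66 dB.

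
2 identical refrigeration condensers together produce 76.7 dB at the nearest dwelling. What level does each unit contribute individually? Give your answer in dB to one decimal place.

73.7 dB

Dividing the total intensity by 2 lowers the level by 10·log₁₀ 2 = 3.010 dB: L₁ = 76.7 − 3.010.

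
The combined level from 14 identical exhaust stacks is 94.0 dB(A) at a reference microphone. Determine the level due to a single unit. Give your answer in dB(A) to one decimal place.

82.5 dB(A)

14 equal contributions raise the level by 10·log₁₀ 14 = 11.461 dB, so each unit alone gives 94.0 − 11.461.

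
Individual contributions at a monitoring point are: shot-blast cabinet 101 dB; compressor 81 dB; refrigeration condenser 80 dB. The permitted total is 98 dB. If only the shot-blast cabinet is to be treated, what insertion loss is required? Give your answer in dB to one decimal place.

Everything except the shot-blast cabinet sums to 10^(81/10) + 10^(80/10) = 2.259e+08 in linear terms, 83.54 dB.
To meet 98 dB overall, the treated shot-blast cabinet may contribute at most 10^(98/10) − 2.259e+08 = 6.084e+09, i.e. 97.84 dB.
So the shot-blast cabinet must be reduced from 101 to 97.84 dB: IL = 3.16 dB.

3.2 dB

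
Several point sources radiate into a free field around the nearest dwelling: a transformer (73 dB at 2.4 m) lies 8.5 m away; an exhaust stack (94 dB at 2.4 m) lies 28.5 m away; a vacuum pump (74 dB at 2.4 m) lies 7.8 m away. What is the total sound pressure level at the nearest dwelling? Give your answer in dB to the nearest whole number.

Apply inverse-square spreading to bring every level to the receiver, then sum 10^(L/10).
transformer: 73 − 20·log₁₀(8.5/2.4) = 73 − 10.98 = 62.02 dB.
exhaust stack: 94 − 20·log₁₀(28.5/2.4) = 94 − 21.49 = 72.51 dB.
vacuum pump: 74 − 20·log₁₀(7.8/2.4) = 74 − 10.24 = 63.76 dB.
Σ 10^(L/10) = 2.178e+07 → L_total = 10·log₁₀(2.178e+07) = 73.38 dB.

73 dB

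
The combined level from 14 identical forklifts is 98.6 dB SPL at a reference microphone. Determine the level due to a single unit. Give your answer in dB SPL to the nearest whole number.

For N identical incoherent sources L_total = L₁ + 10·log₁₀ N, so L₁ = 98.6 − 10·log₁₀(14) = 98.6 − 11.461.

87 dB SPL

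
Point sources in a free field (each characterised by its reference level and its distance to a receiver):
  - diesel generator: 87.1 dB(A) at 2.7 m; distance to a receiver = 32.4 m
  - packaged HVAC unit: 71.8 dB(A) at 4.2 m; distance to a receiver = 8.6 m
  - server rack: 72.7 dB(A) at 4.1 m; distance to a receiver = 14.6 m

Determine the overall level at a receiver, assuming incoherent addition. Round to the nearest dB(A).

69 dB(A)

First find each source's level at the receiver (point-source: −20·log₁₀(r/r_ref)), then combine on an intensity basis.
diesel generator: 87.1 − 20·log₁₀(32.4/2.7) = 87.1 − 21.58 = 65.52 dB(A).
packaged HVAC unit: 71.8 − 20·log₁₀(8.6/4.2) = 71.8 − 6.22 = 65.58 dB(A).
server rack: 72.7 − 20·log₁₀(14.6/4.1) = 72.7 − 11.03 = 61.67 dB(A).
Σ 10^(L/10) = 8.640e+06 → L_total = 10·log₁₀(8.640e+06) = 69.37 dB(A).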